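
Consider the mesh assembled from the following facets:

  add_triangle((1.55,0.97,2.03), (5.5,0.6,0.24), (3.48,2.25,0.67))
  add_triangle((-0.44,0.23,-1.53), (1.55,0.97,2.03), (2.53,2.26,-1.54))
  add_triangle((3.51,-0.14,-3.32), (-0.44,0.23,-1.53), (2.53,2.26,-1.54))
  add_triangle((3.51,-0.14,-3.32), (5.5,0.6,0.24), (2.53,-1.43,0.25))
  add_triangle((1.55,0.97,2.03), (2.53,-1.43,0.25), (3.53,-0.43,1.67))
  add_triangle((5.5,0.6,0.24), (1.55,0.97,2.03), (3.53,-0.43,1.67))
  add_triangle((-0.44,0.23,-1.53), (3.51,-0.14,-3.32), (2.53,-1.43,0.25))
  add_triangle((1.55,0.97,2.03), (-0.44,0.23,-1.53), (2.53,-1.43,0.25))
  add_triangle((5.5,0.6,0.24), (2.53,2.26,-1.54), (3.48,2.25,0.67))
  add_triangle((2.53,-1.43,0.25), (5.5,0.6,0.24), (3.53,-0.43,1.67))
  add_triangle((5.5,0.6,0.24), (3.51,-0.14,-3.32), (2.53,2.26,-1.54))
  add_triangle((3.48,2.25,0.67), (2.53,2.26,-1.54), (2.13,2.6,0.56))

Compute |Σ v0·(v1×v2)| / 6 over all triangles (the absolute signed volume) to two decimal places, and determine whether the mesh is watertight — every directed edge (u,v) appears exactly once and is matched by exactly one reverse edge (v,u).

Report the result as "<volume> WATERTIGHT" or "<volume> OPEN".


Per-triangle v0·(v1×v2)/6:
  t1: +2.9841
  t2: +0.4669
  t3: +2.7940
  t4: +5.4984
  t5: +0.2103
  t6: +2.5792
  t7: +1.1847
  t8: -1.1424
  t9: +3.7719
  t10: +2.2664
  t11: +7.1076
  t12: +1.4920
Σ = +29.2130 → |volume| = 29.21

Directed edges: 36 total; 4 unmatched, e.g. (3.48,2.25,0.67)→(1.55,0.97,2.03) → open.

29.21 OPEN


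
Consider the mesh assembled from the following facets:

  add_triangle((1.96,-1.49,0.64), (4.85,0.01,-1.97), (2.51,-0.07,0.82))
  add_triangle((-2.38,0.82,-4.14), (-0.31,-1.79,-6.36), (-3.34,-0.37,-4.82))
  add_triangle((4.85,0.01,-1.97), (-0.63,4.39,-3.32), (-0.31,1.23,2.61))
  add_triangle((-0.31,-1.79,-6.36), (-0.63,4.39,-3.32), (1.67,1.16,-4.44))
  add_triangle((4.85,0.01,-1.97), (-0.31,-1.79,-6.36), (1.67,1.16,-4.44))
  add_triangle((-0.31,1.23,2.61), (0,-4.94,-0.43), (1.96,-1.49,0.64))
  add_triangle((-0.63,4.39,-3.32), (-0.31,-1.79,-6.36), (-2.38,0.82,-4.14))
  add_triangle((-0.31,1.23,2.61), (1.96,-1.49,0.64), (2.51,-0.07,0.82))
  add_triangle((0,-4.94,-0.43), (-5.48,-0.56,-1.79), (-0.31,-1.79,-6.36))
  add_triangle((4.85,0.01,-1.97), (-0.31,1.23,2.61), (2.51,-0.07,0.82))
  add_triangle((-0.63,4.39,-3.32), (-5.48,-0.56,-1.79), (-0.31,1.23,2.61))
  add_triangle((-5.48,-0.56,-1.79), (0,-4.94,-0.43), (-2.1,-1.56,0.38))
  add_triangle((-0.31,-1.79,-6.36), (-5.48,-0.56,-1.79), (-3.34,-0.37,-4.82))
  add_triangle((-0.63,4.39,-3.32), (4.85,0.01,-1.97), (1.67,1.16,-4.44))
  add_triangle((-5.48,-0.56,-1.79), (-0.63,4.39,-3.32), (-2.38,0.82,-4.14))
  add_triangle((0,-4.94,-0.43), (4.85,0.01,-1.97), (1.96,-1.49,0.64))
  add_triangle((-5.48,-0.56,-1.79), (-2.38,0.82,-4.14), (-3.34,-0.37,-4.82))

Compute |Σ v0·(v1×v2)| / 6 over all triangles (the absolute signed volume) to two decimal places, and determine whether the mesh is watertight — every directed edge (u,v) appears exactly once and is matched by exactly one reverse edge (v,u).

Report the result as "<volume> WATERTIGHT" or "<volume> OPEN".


Per-triangle v0·(v1×v2)/6:
  t1: +2.1343
  t2: +4.2561
  t3: +12.3748
  t4: +11.8425
  t5: +11.5045
  t6: +4.2355
  t7: +11.3083
  t8: +1.6278
  t9: +27.5481
  t10: +1.9808
  t11: +14.6189
  t12: +5.3378
  t13: +5.8246
  t14: +10.0095
  t15: +10.6560
  t16: +6.2540
  t17: +3.7092
Σ = +145.2227 → |volume| = 145.22

Directed edges: 51 total; 7 unmatched, e.g. (4.85,0.01,-1.97)→(-0.31,-1.79,-6.36) → open.

145.22 OPEN


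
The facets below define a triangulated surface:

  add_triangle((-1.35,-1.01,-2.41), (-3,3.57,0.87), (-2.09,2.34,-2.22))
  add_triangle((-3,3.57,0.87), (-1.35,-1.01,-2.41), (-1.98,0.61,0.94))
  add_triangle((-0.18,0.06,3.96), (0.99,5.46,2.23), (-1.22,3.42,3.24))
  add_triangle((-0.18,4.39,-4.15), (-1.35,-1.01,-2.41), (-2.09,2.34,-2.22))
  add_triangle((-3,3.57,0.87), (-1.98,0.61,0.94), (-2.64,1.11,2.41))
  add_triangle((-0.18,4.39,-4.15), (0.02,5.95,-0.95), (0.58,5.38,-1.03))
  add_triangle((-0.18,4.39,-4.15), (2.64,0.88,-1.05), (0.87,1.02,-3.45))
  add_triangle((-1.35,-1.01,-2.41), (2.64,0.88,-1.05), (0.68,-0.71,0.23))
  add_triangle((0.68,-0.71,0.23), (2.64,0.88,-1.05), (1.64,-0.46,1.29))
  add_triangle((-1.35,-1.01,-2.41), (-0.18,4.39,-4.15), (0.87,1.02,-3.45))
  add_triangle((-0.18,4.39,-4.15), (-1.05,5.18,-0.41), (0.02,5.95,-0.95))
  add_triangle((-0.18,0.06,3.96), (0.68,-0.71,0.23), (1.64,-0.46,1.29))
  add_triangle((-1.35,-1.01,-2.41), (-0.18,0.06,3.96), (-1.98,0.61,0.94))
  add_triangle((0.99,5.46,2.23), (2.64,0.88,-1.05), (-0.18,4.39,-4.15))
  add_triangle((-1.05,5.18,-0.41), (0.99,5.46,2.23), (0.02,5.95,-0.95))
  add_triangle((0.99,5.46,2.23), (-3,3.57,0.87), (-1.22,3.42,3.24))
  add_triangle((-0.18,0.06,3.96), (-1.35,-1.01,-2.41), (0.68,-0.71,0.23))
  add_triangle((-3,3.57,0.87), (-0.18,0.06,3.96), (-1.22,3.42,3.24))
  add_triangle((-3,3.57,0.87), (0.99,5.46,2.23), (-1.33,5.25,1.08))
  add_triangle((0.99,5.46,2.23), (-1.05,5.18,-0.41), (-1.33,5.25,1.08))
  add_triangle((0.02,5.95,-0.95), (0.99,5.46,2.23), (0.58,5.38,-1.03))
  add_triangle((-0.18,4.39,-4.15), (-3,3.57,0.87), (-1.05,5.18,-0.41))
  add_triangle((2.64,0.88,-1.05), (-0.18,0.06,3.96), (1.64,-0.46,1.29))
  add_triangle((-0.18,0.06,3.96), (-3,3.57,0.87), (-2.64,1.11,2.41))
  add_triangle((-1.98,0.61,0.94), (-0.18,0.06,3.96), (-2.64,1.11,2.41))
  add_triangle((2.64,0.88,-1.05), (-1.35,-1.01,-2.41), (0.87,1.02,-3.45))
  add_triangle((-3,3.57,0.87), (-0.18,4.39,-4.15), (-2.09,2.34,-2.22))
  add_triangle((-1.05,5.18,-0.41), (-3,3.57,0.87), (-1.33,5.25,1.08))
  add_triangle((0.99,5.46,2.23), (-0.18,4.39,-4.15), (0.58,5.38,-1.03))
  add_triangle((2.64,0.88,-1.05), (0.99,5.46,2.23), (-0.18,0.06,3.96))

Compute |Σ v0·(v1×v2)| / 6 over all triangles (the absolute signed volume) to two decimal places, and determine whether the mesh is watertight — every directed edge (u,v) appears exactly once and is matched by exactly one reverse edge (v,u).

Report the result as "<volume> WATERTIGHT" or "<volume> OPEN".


107.64 WATERTIGHT

Per-triangle v0·(v1×v2)/6:
  t1: +3.4912
  t2: +2.9245
  t3: +6.2698
  t4: +4.9011
  t5: +1.0641
  t6: +1.9550
  t7: +4.7216
  t8: +1.3378
  t9: +0.5788
  t10: +4.7754
  t11: +3.7315
  t12: +0.5814
  t13: +1.8186
  t14: +14.6663
  t15: +3.6851
  t16: +7.1024
  t17: +1.1309
  t18: +4.0682
  t19: +2.3111
  t20: +3.3181
  t21: +1.8932
  t22: +6.7666
  t23: +1.8249
  t24: +3.8428
  t25: +0.3776
  t26: +1.7114
  t27: +6.2097
  t28: +2.6746
  t29: -0.7275
  t30: +8.6384
Σ = +107.6445 → |volume| = 107.64

Directed edges: 90 total, each appears once with its reverse present → watertight.


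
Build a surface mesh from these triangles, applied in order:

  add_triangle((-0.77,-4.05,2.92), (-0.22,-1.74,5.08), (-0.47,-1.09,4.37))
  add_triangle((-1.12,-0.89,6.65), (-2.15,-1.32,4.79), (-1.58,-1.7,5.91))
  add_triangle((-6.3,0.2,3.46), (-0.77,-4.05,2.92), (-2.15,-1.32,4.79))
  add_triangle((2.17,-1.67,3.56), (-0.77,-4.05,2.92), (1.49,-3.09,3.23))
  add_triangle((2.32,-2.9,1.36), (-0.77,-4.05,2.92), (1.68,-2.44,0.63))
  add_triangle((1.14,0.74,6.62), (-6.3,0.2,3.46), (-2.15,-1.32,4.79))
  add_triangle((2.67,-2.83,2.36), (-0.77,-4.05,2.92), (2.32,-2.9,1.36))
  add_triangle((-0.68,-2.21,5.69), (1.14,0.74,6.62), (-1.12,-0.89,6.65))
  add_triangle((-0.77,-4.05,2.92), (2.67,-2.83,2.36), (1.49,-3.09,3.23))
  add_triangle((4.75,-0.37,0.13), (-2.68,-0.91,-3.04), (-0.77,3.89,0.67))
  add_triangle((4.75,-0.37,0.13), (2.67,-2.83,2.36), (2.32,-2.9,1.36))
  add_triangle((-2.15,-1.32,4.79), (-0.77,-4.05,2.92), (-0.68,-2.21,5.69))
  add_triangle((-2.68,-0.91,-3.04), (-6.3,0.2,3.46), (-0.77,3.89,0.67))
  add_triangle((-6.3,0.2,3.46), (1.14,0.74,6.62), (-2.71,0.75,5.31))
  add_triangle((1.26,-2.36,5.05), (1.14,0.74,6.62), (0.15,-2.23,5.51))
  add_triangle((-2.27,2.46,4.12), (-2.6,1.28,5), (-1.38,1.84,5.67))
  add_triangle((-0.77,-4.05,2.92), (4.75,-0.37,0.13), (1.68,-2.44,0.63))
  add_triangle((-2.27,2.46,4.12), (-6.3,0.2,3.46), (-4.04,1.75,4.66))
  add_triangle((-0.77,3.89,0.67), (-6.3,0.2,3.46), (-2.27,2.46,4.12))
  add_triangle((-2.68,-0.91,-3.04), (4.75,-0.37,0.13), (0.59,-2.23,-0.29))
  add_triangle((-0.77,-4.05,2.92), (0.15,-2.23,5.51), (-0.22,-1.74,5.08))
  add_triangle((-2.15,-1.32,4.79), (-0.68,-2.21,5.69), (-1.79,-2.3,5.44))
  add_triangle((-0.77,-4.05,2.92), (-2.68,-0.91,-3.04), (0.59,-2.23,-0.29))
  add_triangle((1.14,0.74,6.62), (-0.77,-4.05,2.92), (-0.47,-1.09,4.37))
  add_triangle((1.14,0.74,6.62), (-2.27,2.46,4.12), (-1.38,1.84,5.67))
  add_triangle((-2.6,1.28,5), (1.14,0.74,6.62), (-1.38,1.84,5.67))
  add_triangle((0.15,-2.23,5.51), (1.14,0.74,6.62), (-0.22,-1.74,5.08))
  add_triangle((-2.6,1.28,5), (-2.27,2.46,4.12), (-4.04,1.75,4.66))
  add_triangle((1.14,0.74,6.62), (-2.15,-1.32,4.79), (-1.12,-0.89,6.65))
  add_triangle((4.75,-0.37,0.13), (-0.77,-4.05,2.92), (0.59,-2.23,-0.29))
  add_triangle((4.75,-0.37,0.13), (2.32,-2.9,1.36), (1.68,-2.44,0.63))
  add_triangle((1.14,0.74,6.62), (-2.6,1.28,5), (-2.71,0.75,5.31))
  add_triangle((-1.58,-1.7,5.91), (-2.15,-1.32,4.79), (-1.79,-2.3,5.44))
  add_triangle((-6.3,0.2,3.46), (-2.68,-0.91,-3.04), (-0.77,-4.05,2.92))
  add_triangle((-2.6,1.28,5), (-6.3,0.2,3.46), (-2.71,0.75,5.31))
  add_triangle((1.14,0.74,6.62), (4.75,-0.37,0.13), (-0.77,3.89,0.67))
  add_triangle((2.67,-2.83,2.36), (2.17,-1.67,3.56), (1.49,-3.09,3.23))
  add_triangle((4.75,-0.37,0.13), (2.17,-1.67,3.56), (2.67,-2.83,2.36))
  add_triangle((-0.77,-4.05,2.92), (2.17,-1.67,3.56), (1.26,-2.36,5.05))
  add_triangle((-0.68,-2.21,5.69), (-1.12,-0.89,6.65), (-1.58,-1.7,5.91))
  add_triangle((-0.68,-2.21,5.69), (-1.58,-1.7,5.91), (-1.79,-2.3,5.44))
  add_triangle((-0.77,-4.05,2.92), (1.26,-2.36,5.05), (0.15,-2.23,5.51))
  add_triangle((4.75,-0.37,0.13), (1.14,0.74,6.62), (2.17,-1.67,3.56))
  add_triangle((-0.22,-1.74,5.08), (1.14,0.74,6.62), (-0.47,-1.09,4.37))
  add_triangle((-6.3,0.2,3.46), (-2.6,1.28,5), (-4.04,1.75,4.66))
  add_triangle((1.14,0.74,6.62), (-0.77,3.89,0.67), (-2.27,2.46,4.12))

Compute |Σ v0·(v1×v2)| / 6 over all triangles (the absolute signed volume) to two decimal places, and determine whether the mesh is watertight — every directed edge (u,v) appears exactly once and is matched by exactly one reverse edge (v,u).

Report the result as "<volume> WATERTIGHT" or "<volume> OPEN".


195.92 OPEN

Per-triangle v0·(v1×v2)/6:
  t1: +0.9466
  t2: +0.9134
  t3: +11.8008
  t4: +1.6211
  t5: +1.1309
  t6: +13.5039
  t7: +2.2021
  t8: +4.1217
  t9: +1.7219
  t10: +8.3831
  t11: +2.2320
  t12: +4.5781
  t13: +18.0548
  t14: +1.9371
  t15: +3.8034
  t16: +1.8780
  t17: -3.4762
  t18: +1.2282
  t19: +11.0427
  t20: +4.8583
  t21: +1.1902
  t22: -0.8641
  t23: +5.7412
  t24: -3.6864
  t25: +1.2332
  t26: +2.7313
  t27: +1.4035
  t28: +1.8341
  t29: +0.7239
  t30: +6.0813
  t31: +1.1128
  t32: +2.2862
  t33: +0.6487
  t34: +21.9116
  t35: +2.3148
  t36: +19.5245
  t37: +1.6402
  t38: +4.5490
  t39: +2.9050
  t40: +1.2190
  t41: +0.7987
  t42: +3.2034
  t43: +10.1261
  t44: +1.2063
  t45: +3.0132
  t46: +10.5884
Σ = +195.9180 → |volume| = 195.92

Directed edges: 138 total; 6 unmatched, e.g. (-0.68,-2.21,5.69)→(1.14,0.74,6.62) → open.


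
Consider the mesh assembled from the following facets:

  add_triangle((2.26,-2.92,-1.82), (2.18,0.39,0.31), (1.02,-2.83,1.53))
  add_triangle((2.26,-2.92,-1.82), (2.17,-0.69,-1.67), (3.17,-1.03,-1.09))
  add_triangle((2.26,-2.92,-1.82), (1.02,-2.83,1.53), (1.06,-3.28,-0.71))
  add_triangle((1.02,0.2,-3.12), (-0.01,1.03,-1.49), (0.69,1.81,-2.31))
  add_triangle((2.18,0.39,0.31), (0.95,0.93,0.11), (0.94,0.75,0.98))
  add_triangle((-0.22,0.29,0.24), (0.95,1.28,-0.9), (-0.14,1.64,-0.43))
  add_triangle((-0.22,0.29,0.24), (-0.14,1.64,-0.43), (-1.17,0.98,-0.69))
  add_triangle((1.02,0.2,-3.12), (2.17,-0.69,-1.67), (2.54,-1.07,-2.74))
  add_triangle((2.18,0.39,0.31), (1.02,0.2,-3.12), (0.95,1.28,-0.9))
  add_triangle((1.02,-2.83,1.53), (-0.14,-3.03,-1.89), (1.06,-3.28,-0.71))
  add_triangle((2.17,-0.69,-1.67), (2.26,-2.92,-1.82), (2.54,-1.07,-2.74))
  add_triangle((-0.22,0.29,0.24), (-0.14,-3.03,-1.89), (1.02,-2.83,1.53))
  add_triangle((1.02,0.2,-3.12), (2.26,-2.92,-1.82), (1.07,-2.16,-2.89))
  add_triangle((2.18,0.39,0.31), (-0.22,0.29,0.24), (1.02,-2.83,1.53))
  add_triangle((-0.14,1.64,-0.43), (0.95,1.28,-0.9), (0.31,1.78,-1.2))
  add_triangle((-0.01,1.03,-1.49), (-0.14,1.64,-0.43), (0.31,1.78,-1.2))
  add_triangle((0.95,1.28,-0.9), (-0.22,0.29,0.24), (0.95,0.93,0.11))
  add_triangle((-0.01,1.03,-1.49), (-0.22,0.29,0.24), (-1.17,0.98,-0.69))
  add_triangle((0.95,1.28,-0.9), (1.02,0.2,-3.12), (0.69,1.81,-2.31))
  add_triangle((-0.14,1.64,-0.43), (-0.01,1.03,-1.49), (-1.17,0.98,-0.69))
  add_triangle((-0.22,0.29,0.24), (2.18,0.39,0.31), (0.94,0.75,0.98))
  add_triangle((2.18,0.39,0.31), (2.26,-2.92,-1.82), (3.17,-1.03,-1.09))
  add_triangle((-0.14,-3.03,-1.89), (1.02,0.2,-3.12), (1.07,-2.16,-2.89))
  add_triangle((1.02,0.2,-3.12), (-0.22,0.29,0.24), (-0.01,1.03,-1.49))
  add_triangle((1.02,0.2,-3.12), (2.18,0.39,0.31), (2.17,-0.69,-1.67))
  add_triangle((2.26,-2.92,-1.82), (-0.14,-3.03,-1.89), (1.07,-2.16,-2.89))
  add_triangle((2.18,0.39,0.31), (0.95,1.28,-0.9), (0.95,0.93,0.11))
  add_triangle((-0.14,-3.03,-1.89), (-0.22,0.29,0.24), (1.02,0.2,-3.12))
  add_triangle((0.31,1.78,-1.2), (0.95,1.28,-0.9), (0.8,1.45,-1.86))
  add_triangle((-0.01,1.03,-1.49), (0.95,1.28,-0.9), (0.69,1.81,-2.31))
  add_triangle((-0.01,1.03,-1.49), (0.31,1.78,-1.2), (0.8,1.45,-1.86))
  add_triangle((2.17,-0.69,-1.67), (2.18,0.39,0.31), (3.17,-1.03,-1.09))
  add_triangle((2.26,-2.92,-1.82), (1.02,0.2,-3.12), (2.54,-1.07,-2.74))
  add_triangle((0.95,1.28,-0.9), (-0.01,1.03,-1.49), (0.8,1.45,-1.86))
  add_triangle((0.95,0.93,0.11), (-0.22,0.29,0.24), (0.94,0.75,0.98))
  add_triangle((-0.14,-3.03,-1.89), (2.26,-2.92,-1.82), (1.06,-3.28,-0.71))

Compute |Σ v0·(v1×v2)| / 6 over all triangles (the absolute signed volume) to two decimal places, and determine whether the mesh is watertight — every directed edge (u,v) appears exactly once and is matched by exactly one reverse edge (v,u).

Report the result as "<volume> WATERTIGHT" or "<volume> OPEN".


Per-triangle v0·(v1×v2)/6:
  t1: +4.0166
  t2: +1.0751
  t3: +1.6103
  t4: +0.3979
  t5: +0.2390
  t6: +0.0614
  t7: +0.1170
  t8: +0.3705
  t9: +1.3103
  t10: +1.2398
  t11: +0.6175
  t12: +0.4227
  t13: +1.8328
  t14: +0.4627
  t15: +0.1410
  t16: +0.1384
  t17: +0.0955
  t18: -0.1043
  t19: +0.6082
  t20: +0.3715
  t21: -0.0439
  t22: +0.6184
  t23: +1.1294
  t24: -0.0102
  t25: +1.2917
  t26: +1.8666
  t27: +0.2757
  t28: +0.3523
  t29: +0.1843
  t30: +0.0646
  t31: +0.1788
  t32: +0.5445
  t33: +1.5179
  t34: -0.0937
  t35: +0.0769
  t36: +1.6149
Σ = +24.5921 → |volume| = 24.59

Directed edges: 108 total, each appears once with its reverse present → watertight.

24.59 WATERTIGHT


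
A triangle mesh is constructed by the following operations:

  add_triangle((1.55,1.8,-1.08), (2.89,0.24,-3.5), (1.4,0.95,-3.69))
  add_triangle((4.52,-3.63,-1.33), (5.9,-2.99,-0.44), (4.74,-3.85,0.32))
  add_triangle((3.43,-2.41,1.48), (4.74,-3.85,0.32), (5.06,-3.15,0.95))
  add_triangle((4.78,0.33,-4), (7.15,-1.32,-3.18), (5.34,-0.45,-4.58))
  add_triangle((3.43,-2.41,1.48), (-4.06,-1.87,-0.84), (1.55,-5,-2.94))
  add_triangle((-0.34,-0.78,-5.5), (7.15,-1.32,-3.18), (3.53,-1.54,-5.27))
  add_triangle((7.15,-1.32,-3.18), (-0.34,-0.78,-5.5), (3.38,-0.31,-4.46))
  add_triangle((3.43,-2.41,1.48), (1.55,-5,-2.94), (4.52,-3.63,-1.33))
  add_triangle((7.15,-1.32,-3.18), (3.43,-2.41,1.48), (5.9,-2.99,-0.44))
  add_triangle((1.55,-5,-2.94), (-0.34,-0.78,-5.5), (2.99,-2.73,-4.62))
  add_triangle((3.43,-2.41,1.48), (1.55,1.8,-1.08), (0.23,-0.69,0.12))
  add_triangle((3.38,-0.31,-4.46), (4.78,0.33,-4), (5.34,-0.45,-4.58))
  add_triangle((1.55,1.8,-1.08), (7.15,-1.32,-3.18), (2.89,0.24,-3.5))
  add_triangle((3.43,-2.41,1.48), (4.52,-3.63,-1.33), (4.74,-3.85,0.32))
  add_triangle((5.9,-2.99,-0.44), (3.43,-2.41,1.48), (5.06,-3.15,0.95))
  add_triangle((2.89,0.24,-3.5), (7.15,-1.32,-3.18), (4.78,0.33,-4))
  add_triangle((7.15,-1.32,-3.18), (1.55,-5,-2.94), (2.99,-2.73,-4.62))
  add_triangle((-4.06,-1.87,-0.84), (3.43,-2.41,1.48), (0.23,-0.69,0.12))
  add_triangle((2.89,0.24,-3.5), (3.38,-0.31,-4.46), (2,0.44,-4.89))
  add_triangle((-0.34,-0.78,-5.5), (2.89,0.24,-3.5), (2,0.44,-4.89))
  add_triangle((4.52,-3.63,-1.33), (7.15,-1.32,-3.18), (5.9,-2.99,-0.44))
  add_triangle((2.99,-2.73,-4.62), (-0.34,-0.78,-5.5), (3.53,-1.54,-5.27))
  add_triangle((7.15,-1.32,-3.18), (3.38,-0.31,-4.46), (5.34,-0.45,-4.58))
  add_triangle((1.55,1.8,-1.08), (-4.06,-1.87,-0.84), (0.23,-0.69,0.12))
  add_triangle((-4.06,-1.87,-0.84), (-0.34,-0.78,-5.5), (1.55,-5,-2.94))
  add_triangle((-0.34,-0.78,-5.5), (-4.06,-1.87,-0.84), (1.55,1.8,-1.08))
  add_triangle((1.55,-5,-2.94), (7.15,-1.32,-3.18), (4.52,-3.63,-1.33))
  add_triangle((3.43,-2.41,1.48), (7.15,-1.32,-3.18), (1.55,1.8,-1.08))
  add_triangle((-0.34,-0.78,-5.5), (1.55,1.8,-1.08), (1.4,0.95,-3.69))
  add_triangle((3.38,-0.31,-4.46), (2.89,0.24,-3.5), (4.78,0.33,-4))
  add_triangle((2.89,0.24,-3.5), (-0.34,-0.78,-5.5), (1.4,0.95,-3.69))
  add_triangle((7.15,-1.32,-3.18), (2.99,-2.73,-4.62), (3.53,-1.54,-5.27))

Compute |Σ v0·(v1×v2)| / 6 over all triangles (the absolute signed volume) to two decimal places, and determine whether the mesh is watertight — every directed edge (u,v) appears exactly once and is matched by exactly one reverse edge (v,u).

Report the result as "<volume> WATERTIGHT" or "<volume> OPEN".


124.13 OPEN

Per-triangle v0·(v1×v2)/6:
  t1: +1.9257
  t2: +2.3007
  t3: +0.7660
  t4: +1.9892
  t5: +11.7816
  t6: +2.2663
  t7: +5.0840
  t8: +6.3971
  t9: +2.1834
  t10: +10.4676
  t11: -0.4940
  t12: +1.0159
  t13: +5.1456
  t14: -0.5264
  t15: +0.1229
  t16: -1.4723
  t17: +12.6407
  t18: -0.2194
  t19: +0.7505
  t20: -1.6736
  t21: +5.7349
  t22: +4.9534
  t23: +1.0629
  t24: -0.7012
  t25: +19.6178
  t26: +4.5812
  t27: +11.3191
  t28: +6.6446
  t29: +0.7315
  t30: +0.5208
  t31: +3.0963
  t32: +6.1203
Σ = +124.1331 → |volume| = 124.13

Directed edges: 96 total; 6 unmatched, e.g. (5.9,-2.99,-0.44)→(4.74,-3.85,0.32) → open.


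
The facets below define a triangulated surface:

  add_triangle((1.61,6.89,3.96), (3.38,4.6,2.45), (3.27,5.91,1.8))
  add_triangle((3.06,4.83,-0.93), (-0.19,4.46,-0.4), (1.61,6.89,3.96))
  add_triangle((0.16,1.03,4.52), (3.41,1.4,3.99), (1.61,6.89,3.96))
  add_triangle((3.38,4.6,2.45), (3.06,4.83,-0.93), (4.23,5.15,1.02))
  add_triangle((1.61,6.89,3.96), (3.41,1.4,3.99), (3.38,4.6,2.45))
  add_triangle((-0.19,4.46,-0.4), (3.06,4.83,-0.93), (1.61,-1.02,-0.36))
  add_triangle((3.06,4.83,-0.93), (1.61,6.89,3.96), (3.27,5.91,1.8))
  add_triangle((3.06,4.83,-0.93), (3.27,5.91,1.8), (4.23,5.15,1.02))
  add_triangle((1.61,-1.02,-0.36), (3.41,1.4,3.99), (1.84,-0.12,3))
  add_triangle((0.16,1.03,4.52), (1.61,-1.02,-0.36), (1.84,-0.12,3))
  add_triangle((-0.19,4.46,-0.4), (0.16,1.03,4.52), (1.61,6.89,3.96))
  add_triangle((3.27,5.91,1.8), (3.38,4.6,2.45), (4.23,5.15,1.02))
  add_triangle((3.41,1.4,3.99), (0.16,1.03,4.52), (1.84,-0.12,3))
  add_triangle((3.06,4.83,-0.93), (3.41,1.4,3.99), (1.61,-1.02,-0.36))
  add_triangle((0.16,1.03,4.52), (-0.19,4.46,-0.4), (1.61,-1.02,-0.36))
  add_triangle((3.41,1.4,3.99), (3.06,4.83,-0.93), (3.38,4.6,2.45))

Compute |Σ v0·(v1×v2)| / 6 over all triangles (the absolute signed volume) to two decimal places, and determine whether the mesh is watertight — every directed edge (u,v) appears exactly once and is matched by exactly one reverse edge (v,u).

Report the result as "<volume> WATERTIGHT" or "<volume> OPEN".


66.27 WATERTIGHT

Per-triangle v0·(v1×v2)/6:
  t1: +3.8062
  t2: +11.8161
  t3: +14.2009
  t4: -1.8432
  t5: +9.1179
  t6: +0.5175
  t7: +4.4978
  t8: +3.0556
  t9: +1.9256
  t10: +0.2427
  t11: +5.8325
  t12: +1.8775
  t13: +2.6199
  t14: +8.8665
  t15: -5.4394
  t16: +5.1781
Σ = +66.2721 → |volume| = 66.27

Directed edges: 48 total, each appears once with its reverse present → watertight.


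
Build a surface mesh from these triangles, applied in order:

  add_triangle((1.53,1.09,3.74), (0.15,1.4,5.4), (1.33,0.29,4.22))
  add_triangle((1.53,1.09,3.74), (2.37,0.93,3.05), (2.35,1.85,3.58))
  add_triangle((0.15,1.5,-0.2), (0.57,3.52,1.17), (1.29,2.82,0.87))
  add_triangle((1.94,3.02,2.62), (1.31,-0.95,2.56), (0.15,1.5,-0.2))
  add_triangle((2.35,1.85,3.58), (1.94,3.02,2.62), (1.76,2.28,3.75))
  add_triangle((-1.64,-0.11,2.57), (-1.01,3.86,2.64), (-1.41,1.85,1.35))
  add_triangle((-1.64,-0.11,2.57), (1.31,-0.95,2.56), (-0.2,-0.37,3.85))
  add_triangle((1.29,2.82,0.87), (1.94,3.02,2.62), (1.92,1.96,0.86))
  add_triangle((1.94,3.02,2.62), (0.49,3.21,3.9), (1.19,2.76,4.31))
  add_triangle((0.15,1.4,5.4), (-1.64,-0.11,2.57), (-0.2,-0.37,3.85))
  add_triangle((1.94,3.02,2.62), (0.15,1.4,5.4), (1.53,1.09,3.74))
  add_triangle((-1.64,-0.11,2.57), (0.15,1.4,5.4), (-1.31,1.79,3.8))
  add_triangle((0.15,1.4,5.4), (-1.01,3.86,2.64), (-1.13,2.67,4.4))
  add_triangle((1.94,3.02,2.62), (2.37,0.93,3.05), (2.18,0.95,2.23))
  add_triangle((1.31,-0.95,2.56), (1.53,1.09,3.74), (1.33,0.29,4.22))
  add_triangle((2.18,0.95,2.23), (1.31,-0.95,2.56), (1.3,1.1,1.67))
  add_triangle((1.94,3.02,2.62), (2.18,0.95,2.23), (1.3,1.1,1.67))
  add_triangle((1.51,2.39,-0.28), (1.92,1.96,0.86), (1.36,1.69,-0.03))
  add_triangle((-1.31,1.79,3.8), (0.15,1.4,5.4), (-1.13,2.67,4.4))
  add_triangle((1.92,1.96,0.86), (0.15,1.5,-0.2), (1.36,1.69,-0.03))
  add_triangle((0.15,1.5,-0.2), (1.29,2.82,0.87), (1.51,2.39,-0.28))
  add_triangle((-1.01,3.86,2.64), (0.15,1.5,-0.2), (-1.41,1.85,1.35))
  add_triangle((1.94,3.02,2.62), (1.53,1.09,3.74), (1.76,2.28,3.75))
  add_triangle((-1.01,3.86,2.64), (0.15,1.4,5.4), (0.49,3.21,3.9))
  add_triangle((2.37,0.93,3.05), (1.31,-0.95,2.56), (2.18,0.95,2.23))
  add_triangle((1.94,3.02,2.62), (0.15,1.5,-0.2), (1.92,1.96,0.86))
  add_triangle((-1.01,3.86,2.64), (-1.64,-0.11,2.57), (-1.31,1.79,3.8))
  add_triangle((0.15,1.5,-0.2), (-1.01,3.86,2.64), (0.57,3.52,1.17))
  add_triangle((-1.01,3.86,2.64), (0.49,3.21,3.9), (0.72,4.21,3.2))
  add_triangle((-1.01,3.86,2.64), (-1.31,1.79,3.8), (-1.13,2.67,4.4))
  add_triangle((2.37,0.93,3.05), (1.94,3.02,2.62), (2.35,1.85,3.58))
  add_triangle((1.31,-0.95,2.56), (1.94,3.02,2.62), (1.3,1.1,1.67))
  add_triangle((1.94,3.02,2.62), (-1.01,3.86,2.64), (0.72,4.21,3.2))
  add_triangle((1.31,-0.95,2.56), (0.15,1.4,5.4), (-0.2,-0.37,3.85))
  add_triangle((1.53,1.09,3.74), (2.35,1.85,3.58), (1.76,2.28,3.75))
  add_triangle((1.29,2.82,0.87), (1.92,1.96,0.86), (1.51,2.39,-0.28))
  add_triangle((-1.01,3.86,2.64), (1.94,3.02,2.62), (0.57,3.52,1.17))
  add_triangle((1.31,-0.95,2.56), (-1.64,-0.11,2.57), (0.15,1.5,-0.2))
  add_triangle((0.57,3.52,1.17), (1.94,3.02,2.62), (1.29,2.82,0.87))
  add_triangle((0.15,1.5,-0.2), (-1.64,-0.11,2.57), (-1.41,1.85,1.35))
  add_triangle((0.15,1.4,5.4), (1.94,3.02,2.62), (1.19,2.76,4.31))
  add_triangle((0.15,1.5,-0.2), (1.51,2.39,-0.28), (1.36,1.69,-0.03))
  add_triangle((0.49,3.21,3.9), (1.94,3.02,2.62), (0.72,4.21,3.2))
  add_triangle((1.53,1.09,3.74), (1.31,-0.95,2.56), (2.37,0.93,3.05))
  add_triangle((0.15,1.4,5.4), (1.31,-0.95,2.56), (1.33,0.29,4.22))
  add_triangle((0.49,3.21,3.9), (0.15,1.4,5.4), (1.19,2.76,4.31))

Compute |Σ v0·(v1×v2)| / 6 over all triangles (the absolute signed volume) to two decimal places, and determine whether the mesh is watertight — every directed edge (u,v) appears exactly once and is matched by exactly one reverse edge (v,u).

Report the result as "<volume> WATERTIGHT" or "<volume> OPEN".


35.10 WATERTIGHT

Per-triangle v0·(v1×v2)/6:
  t1: +1.1634
  t2: +0.5416
  t3: +0.3452
  t4: +0.0653
  t5: +0.7424
  t6: +1.4848
  t7: +0.5537
  t8: +0.7450
  t9: +1.1885
  t10: +1.8928
  t11: +2.8021
  t12: +2.2286
  t13: +2.0878
  t14: +0.5181
  t15: +0.5730
  t16: -0.4244
  t17: -0.1456
  t18: +0.0812
  t19: +1.0413
  t20: -0.2497
  t21: +0.3862
  t22: +0.7007
  t23: -0.3247
  t24: +3.2347
  t25: +0.3002
  t26: -0.8436
  t27: +1.3330
  t28: +0.7441
  t29: +1.7232
  t30: +0.6788
  t31: +0.4506
  t32: -0.3190
  t33: -0.0867
  t34: +1.9713
  t35: +0.5416
  t36: +0.5393
  t37: +2.7054
  t38: -1.8885
  t39: +0.8475
  t40: -0.3687
  t41: +0.5057
  t42: -0.0506
  t43: +1.4718
  t44: +1.1932
  t45: +0.8648
  t46: +1.5538
Σ = +35.0992 → |volume| = 35.10

Directed edges: 138 total, each appears once with its reverse present → watertight.


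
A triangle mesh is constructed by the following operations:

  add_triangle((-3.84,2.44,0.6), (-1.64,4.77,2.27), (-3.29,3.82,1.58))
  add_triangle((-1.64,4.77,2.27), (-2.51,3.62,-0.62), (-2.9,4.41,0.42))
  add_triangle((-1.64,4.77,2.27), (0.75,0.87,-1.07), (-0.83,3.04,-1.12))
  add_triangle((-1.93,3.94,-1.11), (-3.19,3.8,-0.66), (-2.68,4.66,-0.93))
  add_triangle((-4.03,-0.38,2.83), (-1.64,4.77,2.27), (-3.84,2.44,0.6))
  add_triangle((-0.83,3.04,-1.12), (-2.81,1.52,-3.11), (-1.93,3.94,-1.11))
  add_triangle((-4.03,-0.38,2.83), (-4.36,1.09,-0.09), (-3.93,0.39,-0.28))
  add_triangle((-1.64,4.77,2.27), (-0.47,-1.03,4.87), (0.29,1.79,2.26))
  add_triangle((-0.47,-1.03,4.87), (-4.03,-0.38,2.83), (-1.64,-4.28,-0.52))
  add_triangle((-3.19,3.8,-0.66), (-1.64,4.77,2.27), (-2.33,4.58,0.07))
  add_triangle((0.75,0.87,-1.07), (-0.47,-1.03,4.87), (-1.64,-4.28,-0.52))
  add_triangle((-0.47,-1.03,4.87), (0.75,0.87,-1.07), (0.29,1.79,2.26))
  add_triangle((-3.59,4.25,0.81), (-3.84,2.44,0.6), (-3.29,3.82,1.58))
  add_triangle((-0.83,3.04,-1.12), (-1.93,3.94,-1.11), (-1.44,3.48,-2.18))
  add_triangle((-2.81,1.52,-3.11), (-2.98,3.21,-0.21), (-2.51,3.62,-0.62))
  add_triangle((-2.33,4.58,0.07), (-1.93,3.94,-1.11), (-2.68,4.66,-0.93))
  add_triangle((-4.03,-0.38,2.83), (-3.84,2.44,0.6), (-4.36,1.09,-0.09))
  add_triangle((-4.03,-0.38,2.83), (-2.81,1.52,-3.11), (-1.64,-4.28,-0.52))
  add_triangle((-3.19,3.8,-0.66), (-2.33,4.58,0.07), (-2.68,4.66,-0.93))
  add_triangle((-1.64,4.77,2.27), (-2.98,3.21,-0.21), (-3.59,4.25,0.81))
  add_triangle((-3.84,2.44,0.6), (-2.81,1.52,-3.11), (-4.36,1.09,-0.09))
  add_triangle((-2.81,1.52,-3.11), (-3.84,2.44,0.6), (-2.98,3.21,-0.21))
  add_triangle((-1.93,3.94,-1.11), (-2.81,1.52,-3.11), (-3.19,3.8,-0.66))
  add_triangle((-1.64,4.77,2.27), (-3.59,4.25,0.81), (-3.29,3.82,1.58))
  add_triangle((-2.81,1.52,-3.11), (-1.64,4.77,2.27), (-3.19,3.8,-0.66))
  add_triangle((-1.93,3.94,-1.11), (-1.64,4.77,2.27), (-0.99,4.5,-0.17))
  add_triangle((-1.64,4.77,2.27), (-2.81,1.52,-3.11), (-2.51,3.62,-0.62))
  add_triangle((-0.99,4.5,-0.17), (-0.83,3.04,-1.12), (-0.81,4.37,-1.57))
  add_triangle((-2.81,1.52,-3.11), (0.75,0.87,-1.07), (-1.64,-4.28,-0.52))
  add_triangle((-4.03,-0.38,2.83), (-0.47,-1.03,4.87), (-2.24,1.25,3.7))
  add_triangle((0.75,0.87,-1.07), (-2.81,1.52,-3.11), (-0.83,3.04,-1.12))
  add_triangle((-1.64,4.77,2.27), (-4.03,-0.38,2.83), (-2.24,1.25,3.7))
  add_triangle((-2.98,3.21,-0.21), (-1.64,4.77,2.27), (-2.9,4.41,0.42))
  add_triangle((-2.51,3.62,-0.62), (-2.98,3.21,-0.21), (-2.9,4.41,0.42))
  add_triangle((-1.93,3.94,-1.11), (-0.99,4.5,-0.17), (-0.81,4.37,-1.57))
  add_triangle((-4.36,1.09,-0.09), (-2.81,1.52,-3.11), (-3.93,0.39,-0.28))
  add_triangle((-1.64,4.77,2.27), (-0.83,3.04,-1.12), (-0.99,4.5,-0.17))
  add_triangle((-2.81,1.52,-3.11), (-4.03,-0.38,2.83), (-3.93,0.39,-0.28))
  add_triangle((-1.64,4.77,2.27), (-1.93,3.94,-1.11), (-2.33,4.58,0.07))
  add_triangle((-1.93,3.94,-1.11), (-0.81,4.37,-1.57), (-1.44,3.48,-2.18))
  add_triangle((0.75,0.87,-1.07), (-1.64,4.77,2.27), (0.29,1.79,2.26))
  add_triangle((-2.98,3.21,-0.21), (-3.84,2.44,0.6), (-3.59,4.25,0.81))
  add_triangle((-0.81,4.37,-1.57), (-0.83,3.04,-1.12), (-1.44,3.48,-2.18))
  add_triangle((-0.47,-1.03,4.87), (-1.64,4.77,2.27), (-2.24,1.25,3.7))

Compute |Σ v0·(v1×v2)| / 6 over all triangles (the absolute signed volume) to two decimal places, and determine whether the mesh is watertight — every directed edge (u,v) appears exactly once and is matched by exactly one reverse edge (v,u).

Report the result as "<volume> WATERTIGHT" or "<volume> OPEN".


Per-triangle v0·(v1×v2)/6:
  t1: -0.3142
  t2: +0.8885
  t3: +1.8869
  t4: +0.2269
  t5: +9.0397
  t6: +1.5182
  t7: +1.4548
  t8: +4.7809
  t9: +13.6863
  t10: +1.6766
  t11: +1.4214
  t12: +0.9251
  t13: +1.0675
  t14: -0.4734
  t15: +1.6568
  t16: +0.3332
  t17: +3.8179
  t18: +16.0892
  t19: +0.7910
  t20: +1.1320
  t21: +3.6858
  t22: +3.1050
  t23: +2.8965
  t24: +1.5028
  t25: -1.2513
  t26: +2.3795
  t27: -0.4039
  t28: -0.2840
  t29: +3.8243
  t30: +5.8639
  t31: +2.1854
  t32: +5.9379
  t33: +0.5925
  t34: +0.5672
  t35: +1.2294
  t36: +1.4322
  t37: -0.7415
  t38: -1.0476
  t39: +0.8275
  t40: +0.9893
  t41: +2.2427
  t42: +1.0612
  t43: -0.1644
  t44: +5.6796
Σ = +103.7153 → |volume| = 103.72

Directed edges: 132 total, each appears once with its reverse present → watertight.

103.72 WATERTIGHT


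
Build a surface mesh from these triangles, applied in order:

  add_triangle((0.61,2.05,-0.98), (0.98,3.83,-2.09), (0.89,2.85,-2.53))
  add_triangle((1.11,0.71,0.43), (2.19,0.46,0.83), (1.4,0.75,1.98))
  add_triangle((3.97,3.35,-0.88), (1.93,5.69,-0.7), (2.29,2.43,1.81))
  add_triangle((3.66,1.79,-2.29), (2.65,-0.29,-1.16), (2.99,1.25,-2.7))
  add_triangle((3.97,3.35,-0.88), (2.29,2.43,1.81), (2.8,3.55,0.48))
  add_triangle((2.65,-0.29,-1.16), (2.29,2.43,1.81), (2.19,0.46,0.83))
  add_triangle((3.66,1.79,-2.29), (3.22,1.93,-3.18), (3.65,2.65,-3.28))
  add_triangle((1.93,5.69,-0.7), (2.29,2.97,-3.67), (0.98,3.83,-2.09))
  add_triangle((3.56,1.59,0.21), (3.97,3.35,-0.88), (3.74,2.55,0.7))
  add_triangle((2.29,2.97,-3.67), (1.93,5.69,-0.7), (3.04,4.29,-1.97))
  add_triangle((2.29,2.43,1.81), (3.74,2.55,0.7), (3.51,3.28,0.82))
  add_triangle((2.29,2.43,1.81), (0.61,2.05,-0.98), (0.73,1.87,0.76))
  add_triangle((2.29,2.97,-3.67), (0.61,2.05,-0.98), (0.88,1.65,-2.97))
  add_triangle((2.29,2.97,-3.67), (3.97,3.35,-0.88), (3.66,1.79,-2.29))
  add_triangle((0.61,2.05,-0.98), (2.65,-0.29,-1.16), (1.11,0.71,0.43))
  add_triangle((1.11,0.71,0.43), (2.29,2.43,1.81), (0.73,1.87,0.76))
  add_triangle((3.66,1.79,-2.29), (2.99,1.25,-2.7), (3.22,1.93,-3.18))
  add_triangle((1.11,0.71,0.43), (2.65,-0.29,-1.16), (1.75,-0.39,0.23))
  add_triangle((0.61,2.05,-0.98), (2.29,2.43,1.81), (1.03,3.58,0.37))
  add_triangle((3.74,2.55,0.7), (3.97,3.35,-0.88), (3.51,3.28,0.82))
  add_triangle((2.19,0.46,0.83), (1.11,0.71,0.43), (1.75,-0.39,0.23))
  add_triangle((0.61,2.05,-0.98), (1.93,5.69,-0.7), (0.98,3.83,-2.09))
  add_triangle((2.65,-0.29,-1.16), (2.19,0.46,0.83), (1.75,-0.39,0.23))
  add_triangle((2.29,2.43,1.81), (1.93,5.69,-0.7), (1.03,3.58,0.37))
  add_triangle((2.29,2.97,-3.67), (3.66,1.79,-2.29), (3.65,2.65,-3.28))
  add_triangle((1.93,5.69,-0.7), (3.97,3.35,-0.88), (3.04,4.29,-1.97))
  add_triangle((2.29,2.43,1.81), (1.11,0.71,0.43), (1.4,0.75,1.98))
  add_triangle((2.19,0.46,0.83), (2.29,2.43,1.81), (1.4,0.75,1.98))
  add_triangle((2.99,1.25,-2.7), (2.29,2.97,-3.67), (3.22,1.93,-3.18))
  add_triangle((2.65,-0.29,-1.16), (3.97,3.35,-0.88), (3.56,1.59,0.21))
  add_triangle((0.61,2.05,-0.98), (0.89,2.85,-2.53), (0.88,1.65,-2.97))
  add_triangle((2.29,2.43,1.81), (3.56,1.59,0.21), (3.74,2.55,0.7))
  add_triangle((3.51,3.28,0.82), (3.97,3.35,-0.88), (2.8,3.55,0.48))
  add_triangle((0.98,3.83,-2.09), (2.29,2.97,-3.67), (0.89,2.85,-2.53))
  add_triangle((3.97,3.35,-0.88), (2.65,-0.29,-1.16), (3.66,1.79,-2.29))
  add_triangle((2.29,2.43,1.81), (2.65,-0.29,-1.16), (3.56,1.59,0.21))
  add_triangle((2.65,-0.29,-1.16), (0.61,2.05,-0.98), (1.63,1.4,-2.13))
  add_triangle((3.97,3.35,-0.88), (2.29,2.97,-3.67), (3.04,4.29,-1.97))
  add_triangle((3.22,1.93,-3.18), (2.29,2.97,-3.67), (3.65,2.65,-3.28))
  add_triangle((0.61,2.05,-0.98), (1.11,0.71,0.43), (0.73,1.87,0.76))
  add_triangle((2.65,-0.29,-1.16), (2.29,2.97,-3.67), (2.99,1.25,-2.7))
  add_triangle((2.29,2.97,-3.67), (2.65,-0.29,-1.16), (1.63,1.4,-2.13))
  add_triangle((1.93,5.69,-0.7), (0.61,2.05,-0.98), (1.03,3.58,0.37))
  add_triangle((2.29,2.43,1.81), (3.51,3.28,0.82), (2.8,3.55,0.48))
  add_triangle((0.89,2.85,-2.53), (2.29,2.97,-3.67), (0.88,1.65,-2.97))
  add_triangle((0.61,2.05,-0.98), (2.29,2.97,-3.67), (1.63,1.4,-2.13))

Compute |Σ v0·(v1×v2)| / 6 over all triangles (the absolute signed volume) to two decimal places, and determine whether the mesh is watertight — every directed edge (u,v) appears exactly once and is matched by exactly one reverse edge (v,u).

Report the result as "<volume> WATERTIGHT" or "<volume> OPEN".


Per-triangle v0·(v1×v2)/6:
  t1: -0.0674
  t2: -0.2507
  t3: +6.3177
  t4: +0.8668
  t5: -1.4583
  t6: +1.2485
  t7: +0.3989
  t8: +2.9691
  t9: +1.0300
  t10: +3.2126
  t11: +0.6753
  t12: +0.7093
  t13: -0.7489
  t14: +3.7321
  t15: -1.1181
  t16: -0.1543
  t17: +0.3306
  t18: -0.4461
  t19: -1.1501
  t20: +0.9626
  t21: -0.0728
  t22: -0.0892
  t23: +0.4646
  t24: +1.4951
  t25: -0.0560
  t26: +3.1725
  t27: -0.2816
  t28: +0.8743
  t29: +0.1930
  t30: +2.2057
  t31: -0.1239
  t32: +0.4739
  t33: +1.0237
  t34: +0.7418
  t35: +1.9797
  t36: +0.3653
  t37: -0.8272
  t38: +2.7191
  t39: +0.6277
  t40: -0.4622
  t41: -0.1206
  t42: +0.1552
  t43: +0.1928
  t44: +0.7258
  t45: +0.7952
  t46: -0.2311
Σ = +33.0002 → |volume| = 33.00

Directed edges: 138 total, each appears once with its reverse present → watertight.

33.00 WATERTIGHT


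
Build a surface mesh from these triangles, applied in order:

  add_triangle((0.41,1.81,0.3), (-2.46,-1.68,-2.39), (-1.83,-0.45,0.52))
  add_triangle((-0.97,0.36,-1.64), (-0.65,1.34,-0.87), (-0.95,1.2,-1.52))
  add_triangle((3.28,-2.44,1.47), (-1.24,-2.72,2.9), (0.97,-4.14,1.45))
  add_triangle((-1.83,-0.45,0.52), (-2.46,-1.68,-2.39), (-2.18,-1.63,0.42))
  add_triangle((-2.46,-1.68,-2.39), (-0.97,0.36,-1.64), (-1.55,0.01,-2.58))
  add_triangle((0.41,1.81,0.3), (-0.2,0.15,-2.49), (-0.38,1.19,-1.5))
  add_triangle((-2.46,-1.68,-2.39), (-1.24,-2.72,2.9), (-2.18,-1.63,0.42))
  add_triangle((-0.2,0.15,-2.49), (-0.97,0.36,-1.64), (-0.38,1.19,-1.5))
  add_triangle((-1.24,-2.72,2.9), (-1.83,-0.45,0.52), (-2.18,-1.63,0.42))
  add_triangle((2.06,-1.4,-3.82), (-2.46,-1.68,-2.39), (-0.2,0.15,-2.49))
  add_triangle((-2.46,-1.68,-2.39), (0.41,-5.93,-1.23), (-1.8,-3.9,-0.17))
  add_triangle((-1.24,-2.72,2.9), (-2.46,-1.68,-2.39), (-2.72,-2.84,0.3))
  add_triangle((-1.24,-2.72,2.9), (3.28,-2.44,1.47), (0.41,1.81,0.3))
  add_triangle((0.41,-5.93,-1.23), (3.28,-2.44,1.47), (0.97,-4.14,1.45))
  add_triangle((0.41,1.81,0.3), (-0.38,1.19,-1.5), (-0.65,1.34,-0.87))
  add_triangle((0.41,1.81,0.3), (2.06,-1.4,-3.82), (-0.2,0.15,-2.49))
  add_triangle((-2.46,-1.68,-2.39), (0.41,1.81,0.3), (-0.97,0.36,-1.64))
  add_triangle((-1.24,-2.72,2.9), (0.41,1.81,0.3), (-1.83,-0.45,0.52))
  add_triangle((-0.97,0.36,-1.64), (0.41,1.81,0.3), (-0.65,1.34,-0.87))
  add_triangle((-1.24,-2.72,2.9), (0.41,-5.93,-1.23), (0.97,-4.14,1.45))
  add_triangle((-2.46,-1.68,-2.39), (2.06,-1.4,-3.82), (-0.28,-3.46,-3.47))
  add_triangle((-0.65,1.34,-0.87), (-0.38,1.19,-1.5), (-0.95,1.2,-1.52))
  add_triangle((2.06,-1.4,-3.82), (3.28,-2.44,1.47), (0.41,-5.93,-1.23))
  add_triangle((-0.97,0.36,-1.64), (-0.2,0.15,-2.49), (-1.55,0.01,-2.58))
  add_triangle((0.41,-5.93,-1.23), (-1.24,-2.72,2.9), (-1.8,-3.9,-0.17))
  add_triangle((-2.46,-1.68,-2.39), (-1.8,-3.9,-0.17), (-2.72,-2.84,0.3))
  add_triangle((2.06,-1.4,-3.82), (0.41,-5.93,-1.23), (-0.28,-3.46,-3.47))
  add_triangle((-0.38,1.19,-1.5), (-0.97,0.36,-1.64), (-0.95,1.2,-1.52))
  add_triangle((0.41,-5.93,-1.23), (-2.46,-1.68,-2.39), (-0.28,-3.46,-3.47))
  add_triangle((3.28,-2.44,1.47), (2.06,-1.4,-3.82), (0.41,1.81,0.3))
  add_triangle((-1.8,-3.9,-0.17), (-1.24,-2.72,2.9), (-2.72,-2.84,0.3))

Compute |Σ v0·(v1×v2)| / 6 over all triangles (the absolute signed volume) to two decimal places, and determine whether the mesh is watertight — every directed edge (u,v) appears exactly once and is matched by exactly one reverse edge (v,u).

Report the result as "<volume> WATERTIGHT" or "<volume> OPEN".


88.18 OPEN

Per-triangle v0·(v1×v2)/6:
  t1: +1.4737
  t2: +0.0161
  t3: +4.4362
  t4: +0.9652
  t5: +0.1446
  t6: +0.3730
  t7: +1.7115
  t8: +0.3544
  t9: +0.9969
  t10: +3.3259
  t11: +5.8028
  t12: -0.6065
  t13: +4.2270
  t14: +5.7639
  t15: +0.2742
  t16: +2.0567
  t17: +0.3964
  t18: +1.6349
  t19: -0.1425
  t20: +5.5996
  t21: +4.1216
  t22: +0.0924
  t23: +14.6878
  t24: +0.1961
  t25: +6.1842
  t26: +2.5862
  t27: +7.1516
  t28: +0.1321
  t29: +5.9601
  t30: +5.4925
  t31: +2.7692
Σ = +88.1779 → |volume| = 88.18

Directed edges: 93 total; 3 unmatched, e.g. (-1.55,0.01,-2.58)→(-2.46,-1.68,-2.39) → open.


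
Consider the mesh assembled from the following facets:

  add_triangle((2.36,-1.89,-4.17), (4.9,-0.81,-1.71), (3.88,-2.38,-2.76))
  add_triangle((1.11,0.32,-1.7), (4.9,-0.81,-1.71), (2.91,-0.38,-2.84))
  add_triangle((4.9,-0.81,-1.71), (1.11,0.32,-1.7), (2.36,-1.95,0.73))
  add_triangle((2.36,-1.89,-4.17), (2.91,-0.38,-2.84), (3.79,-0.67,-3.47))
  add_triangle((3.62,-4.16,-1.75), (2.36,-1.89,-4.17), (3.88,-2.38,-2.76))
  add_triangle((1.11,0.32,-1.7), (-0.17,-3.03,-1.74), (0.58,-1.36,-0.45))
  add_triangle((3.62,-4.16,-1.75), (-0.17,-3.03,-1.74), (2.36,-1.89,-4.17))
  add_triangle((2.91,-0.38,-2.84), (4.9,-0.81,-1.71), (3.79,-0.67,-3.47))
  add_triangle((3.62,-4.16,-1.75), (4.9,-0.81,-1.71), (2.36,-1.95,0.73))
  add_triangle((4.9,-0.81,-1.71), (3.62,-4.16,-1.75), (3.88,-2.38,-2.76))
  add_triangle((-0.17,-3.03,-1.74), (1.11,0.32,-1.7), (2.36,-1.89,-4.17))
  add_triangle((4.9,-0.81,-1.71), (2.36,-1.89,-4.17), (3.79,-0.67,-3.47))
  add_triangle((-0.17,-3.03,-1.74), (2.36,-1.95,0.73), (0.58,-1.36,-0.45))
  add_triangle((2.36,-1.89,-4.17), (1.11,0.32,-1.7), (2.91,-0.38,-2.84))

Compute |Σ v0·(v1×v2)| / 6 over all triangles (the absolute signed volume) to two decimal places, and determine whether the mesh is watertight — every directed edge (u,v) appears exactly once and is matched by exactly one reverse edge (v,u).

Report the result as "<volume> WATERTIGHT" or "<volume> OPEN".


Per-triangle v0·(v1×v2)/6:
  t1: +3.0293
  t2: +0.6419
  t3: -1.0334
  t4: +0.3341
  t5: +3.3605
  t6: -0.8069
  t7: +6.7983
  t8: +0.2420
  t9: +5.1388
  t10: +3.3984
  t11: +0.6448
  t12: +2.5115
  t13: -0.2003
  t14: +0.8941
Σ = +24.9531 → |volume| = 24.95

Directed edges: 42 total; 6 unmatched, e.g. (1.11,0.32,-1.7)→(2.36,-1.95,0.73) → open.

24.95 OPEN


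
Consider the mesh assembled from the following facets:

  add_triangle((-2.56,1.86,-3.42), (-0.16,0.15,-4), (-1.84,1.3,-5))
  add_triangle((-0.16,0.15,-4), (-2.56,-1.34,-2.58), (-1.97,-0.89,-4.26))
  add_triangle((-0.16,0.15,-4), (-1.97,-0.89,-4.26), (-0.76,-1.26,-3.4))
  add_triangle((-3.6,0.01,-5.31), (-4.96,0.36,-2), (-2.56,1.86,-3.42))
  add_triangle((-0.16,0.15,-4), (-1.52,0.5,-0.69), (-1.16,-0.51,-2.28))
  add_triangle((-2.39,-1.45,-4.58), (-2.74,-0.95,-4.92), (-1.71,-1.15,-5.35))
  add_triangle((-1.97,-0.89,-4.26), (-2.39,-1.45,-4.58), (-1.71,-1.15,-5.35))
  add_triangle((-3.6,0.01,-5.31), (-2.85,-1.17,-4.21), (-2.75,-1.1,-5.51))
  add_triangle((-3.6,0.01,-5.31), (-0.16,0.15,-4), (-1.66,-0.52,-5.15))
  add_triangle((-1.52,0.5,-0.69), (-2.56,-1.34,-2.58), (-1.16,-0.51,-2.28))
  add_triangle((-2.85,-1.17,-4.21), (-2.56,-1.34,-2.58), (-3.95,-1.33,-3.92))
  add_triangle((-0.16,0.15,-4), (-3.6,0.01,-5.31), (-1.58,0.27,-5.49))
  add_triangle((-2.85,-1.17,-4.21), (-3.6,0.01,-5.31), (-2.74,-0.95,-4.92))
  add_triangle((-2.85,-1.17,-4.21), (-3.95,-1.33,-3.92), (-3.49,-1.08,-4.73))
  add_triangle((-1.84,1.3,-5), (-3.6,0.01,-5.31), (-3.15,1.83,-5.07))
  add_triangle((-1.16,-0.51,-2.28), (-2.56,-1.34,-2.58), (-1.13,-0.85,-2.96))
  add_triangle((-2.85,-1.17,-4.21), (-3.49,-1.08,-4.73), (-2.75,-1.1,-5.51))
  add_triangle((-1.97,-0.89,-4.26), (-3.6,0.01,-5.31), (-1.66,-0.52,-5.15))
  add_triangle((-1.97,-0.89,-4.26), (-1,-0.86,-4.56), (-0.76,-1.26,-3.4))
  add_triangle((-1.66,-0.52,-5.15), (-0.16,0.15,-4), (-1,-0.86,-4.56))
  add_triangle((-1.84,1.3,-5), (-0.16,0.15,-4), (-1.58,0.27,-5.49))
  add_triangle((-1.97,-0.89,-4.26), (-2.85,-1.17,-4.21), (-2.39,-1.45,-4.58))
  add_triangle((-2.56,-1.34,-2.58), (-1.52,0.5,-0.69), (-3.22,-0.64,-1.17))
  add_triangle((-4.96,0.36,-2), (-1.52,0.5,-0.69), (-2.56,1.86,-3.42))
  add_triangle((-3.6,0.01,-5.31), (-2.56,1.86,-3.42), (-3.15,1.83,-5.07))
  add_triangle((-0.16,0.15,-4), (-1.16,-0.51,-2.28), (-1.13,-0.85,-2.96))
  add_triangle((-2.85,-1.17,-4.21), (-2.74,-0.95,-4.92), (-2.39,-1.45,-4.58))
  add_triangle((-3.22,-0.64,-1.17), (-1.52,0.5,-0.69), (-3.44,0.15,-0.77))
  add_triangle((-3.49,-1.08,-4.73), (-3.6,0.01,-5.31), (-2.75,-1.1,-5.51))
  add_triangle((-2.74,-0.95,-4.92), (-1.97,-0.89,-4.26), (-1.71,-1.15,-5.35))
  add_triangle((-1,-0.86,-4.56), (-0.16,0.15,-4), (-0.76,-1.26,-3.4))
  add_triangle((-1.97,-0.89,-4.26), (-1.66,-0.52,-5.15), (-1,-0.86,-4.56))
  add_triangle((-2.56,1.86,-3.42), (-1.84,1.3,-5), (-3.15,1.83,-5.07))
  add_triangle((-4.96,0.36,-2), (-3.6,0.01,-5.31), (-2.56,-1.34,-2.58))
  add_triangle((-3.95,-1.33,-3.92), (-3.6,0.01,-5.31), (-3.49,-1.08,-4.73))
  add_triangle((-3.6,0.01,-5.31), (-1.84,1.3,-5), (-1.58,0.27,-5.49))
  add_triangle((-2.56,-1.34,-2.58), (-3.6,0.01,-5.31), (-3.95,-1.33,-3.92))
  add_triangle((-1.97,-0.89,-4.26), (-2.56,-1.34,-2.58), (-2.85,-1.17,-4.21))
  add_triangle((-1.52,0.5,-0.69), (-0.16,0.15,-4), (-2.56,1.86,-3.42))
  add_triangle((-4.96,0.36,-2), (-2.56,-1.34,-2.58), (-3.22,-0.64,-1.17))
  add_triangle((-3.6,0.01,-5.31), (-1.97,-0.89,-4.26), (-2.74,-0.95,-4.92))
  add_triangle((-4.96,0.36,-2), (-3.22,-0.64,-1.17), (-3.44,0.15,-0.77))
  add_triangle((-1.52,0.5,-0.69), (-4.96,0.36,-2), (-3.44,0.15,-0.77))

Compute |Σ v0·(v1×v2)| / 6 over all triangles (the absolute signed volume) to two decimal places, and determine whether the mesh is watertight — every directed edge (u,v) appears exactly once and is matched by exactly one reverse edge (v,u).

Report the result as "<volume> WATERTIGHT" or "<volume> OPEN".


Per-triangle v0·(v1×v2)/6:
  t1: +0.0962
  t2: +0.0044
  t3: -1.2279
  t4: +5.8360
  t5: -0.9303
  t6: +0.5734
  t7: -0.2738
  t8: -1.0233
  t9: +1.4272
  t10: -0.6490
  t11: +0.4293
  t12: +0.3163
  t13: +0.6173
  t14: +0.2619
  t15: +2.1688
  t16: -0.1981
  t17: +0.2484
  t18: +1.0252
  t19: +0.4862
  t20: +0.6107
  t21: +0.9389
  t22: -0.2601
  t23: -0.7716
  t24: +0.6625
  t25: +0.8601
  t26: -0.2831
  t27: +0.2815
  t28: -0.2682
  t29: +1.2281
  t30: -0.0316
  t31: +0.3274
  t32: +0.3902
  t33: +0.4839
  t34: +4.5452
  t35: +0.9102
  t36: +2.0904
  t37: -0.5785
  t38: +0.2317
  t39: -0.9570
  t40: +1.2798
  t41: +0.3061
  t42: +0.4351
  t43: +0.1924
Σ = +21.8122 → |volume| = 21.81

Directed edges: 129 total; 3 unmatched, e.g. (-0.16,0.15,-4)→(-2.56,-1.34,-2.58) → open.

21.81 OPEN
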